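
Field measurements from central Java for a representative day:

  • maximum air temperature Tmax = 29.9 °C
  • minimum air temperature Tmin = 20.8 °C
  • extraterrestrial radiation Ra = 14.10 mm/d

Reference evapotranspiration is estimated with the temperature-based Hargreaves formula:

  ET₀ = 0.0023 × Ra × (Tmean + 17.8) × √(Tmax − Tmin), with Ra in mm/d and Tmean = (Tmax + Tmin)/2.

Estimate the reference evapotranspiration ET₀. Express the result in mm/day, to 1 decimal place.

Tmean = (29.9 + 20.8)/2 = 25.35 °C
ET₀ = 0.0023 × 14.10 × (25.35 + 17.8) × √9.1 = 0.0023 × 14.10 × 43.15 × 3.0166 = 4.2213 mm/d

4.2 mm/day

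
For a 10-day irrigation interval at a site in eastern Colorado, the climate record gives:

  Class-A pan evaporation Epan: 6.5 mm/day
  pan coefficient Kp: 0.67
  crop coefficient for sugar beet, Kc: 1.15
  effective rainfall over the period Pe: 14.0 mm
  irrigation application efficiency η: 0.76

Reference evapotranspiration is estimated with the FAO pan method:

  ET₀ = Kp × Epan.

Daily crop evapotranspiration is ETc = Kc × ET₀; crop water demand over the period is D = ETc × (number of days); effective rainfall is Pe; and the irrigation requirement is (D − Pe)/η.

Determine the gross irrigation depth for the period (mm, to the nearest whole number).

ET₀ = 0.67 × 6.5 = 4.3550 mm/d
ETc = Kc × ET₀ = 1.15 × 4.3550 = 5.0083 mm/d
Crop demand D = ETc × 10 d = 5.0083 × 10 = 50.083 mm
D − Pe = 50.083 − 14.0 = 36.083 mm
Gross irrigation = 36.083 / 0.76 = 47.478 mm

47 mm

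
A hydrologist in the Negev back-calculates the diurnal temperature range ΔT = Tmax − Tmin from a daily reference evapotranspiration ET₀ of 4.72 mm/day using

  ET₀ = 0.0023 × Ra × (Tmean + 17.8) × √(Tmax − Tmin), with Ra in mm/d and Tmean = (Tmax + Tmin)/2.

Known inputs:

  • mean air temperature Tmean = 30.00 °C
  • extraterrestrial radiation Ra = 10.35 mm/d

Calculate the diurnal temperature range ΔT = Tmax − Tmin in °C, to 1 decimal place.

17.2 °C

√ΔT = ET₀ / [0.0023 × Ra × (Tmean+17.8)] = 4.72 / (0.0023 × 10.35 × 47.80) = 4.1481
ΔT = 4.1481² = 17.207 °C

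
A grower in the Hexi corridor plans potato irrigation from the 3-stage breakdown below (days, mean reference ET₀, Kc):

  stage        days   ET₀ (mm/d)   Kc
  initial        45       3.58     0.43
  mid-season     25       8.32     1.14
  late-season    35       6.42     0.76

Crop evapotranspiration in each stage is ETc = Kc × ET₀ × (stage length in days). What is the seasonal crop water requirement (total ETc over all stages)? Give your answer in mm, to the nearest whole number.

477 mm

initial: 0.43 × 3.58 × 45 = 69.27 mm
mid-season: 1.14 × 8.32 × 25 = 237.12 mm
late-season: 0.76 × 6.42 × 35 = 170.77 mm
Seasonal total = 477.16 mm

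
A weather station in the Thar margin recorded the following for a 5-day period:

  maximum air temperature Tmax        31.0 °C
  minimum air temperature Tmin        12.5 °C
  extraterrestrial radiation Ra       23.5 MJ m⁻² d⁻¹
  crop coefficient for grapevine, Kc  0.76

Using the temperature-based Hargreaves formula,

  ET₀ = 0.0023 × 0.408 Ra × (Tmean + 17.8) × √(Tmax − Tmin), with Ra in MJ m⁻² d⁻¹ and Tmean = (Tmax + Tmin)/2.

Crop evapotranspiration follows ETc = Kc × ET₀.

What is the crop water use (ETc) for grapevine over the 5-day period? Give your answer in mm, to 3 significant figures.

14.3 mm

Tmean = (31.0 + 12.5)/2 = 21.75 °C
0.408 Ra = 0.408 × 23.5 = 9.5880 mm/d equivalent
ET₀ = 0.0023 × 9.5880 × (21.75 + 17.8) × √18.5 = 0.0023 × 9.5880 × 39.55 × 4.3012 = 3.7514 mm/d
ETc = Kc × ET₀ = 0.76 × 3.7514 = 2.8511 mm/d
Over 5 days: 2.8511 × 5 = 14.256 mm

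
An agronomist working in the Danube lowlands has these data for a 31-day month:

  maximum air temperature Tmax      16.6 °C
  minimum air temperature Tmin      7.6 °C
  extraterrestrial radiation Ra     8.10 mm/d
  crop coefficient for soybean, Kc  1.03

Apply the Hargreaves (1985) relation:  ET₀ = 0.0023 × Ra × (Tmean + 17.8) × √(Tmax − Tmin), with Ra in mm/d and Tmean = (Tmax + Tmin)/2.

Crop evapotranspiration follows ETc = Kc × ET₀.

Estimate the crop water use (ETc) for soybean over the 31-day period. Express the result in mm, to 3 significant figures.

Tmean = (16.6 + 7.6)/2 = 12.10 °C
ET₀ = 0.0023 × 8.10 × (12.10 + 17.8) × √9.0 = 0.0023 × 8.10 × 29.90 × 3.0000 = 1.6711 mm/d
ETc = Kc × ET₀ = 1.03 × 1.6711 = 1.7212 mm/d
Over 31 days: 1.7212 × 31 = 53.357 mm

53.4 mm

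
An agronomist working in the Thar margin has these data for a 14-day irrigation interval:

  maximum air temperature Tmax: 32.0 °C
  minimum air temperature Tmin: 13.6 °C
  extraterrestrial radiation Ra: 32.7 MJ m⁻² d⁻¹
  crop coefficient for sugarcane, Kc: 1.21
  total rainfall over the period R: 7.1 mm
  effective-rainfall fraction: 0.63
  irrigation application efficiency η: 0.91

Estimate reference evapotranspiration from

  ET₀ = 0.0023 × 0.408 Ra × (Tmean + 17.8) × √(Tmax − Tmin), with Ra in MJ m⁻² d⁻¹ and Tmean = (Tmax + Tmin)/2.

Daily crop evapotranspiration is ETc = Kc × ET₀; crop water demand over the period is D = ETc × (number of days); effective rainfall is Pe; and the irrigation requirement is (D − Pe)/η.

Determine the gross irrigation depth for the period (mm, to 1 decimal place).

Tmean = (32.0 + 13.6)/2 = 22.80 °C
0.408 Ra = 0.408 × 32.7 = 13.3416 mm/d equivalent
ET₀ = 0.0023 × 13.3416 × (22.80 + 17.8) × √18.4 = 0.0023 × 13.3416 × 40.60 × 4.2895 = 5.3440 mm/d
ETc = Kc × ET₀ = 1.21 × 5.3440 = 6.4662 mm/d
Crop demand D = ETc × 14 d = 6.4662 × 14 = 90.527 mm
Pe = 0.63 × 7.1 = 4.473 mm
D − Pe = 90.527 − 4.473 = 86.054 mm
Gross irrigation = 86.054 / 0.91 = 94.565 mm

94.6 mm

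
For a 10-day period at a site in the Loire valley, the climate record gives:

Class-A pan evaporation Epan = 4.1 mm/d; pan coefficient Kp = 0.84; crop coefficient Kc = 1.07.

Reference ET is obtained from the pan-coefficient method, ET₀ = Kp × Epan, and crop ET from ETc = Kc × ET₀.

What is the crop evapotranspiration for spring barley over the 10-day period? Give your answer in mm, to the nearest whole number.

ET₀ = 0.84 × 4.1 = 3.4440 mm/d
ETc = Kc × ET₀ = 1.07 × 3.4440 = 3.6851 mm/d
Over 10 days: 3.6851 × 10 = 36.851 mm

37 mm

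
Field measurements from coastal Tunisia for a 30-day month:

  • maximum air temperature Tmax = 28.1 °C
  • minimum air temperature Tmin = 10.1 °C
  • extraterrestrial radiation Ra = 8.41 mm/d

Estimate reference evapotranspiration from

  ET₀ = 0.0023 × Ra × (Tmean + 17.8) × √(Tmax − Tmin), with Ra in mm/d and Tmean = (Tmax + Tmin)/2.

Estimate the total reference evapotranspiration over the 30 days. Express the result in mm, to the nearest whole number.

Tmean = (28.1 + 10.1)/2 = 19.10 °C
ET₀ = 0.0023 × 8.41 × (19.10 + 17.8) × √18.0 = 0.0023 × 8.41 × 36.90 × 4.2426 = 3.0282 mm/d
Over 30 days: 3.0282 × 30 = 90.846 mm

91 mm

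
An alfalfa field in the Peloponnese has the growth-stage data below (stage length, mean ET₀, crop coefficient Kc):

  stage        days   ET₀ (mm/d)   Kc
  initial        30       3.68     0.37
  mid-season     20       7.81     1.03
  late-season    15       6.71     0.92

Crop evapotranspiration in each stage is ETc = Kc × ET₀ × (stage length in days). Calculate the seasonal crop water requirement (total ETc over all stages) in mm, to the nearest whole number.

initial: 0.37 × 3.68 × 30 = 40.85 mm
mid-season: 1.03 × 7.81 × 20 = 160.89 mm
late-season: 0.92 × 6.71 × 15 = 92.60 mm
Seasonal total = 294.34 mm

294 mm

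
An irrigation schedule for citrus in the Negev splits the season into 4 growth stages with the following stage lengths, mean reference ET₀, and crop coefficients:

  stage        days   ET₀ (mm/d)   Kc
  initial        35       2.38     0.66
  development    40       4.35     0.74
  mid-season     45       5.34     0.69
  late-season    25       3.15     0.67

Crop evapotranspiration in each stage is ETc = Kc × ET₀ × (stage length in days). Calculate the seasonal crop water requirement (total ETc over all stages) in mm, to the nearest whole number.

402 mm

initial: 0.66 × 2.38 × 35 = 54.98 mm
development: 0.74 × 4.35 × 40 = 128.76 mm
mid-season: 0.69 × 5.34 × 45 = 165.81 mm
late-season: 0.67 × 3.15 × 25 = 52.76 mm
Seasonal total = 402.31 mm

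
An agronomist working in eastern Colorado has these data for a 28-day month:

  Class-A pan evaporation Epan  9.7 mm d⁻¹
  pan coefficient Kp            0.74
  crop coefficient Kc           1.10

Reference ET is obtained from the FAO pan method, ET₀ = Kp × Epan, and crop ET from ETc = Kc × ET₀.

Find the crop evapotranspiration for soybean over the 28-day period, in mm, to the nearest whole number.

221 mm

ET₀ = 0.74 × 9.7 = 7.1780 mm/d
ETc = Kc × ET₀ = 1.10 × 7.1780 = 7.8958 mm/d
Over 28 days: 7.8958 × 28 = 221.082 mm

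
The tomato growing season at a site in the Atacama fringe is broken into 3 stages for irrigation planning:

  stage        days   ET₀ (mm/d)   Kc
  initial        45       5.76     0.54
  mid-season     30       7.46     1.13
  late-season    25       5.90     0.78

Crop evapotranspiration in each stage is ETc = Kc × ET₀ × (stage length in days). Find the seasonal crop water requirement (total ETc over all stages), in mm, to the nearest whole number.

508 mm

initial: 0.54 × 5.76 × 45 = 139.97 mm
mid-season: 1.13 × 7.46 × 30 = 252.89 mm
late-season: 0.78 × 5.90 × 25 = 115.05 mm
Seasonal total = 507.91 mm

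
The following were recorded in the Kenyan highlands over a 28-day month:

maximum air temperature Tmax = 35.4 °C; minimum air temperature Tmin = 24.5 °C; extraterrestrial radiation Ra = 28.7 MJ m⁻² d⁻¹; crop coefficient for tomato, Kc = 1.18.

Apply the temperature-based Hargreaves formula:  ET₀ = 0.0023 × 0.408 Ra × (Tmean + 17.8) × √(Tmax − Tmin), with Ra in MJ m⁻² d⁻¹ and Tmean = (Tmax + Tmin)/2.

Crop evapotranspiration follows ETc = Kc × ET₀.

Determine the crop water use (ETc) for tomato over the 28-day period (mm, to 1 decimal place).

Tmean = (35.4 + 24.5)/2 = 29.95 °C
0.408 Ra = 0.408 × 28.7 = 11.7096 mm/d equivalent
ET₀ = 0.0023 × 11.7096 × (29.95 + 17.8) × √10.9 = 0.0023 × 11.7096 × 47.75 × 3.3015 = 4.2458 mm/d
ETc = Kc × ET₀ = 1.18 × 4.2458 = 5.0100 mm/d
Over 28 days: 5.0100 × 28 = 140.280 mm

140.3 mm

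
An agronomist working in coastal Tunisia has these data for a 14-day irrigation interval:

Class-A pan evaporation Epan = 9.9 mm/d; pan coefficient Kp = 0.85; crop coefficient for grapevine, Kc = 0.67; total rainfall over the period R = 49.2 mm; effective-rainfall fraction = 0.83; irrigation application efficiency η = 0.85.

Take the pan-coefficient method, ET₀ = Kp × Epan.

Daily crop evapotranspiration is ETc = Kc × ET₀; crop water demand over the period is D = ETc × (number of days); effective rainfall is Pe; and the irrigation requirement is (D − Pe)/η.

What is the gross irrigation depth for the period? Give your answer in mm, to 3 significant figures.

44.8 mm

ET₀ = 0.85 × 9.9 = 8.4150 mm/d
ETc = Kc × ET₀ = 0.67 × 8.4150 = 5.6381 mm/d
Crop demand D = ETc × 14 d = 5.6381 × 14 = 78.933 mm
Pe = 0.83 × 49.2 = 40.836 mm
D − Pe = 78.933 − 40.836 = 38.097 mm
Gross irrigation = 38.097 / 0.85 = 44.820 mm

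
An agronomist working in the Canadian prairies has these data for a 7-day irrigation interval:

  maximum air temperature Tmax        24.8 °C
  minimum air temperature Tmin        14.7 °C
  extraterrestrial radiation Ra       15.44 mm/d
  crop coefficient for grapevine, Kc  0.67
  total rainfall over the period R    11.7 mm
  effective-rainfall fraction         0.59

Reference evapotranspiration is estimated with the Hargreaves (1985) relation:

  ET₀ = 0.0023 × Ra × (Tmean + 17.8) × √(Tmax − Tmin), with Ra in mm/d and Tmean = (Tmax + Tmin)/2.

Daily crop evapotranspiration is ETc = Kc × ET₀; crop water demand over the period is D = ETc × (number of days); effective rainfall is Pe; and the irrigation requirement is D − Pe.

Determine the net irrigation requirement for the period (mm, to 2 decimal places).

Tmean = (24.8 + 14.7)/2 = 19.75 °C
ET₀ = 0.0023 × 15.44 × (19.75 + 17.8) × √10.1 = 0.0023 × 15.44 × 37.55 × 3.1780 = 4.2378 mm/d
ETc = Kc × ET₀ = 0.67 × 4.2378 = 2.8393 mm/d
Crop demand D = ETc × 7 d = 2.8393 × 7 = 19.875 mm
Pe = 0.59 × 11.7 = 6.903 mm
D − Pe = 19.875 − 6.903 = 12.972 mm

12.97 mm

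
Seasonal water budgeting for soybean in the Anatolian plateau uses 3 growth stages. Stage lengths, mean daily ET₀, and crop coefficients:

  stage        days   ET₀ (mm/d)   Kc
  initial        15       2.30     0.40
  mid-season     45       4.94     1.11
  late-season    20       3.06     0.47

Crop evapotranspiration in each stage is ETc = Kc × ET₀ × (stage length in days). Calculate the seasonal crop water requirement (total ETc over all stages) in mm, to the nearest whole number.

initial: 0.40 × 2.30 × 15 = 13.80 mm
mid-season: 1.11 × 4.94 × 45 = 246.75 mm
late-season: 0.47 × 3.06 × 20 = 28.76 mm
Seasonal total = 289.31 mm

289 mm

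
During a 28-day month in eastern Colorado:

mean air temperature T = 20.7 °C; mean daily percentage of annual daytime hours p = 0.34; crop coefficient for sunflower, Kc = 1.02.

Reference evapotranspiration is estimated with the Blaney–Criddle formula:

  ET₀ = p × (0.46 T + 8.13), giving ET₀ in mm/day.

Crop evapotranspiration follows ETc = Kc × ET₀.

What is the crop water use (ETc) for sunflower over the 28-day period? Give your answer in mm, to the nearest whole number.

ET₀ = 0.34 × (0.46 × 20.7 + 8.13) = 0.34 × 17.652 = 6.0017 mm/d
ETc = Kc × ET₀ = 1.02 × 6.0017 = 6.1217 mm/d
Over 28 days: 6.1217 × 28 = 171.408 mm

171 mm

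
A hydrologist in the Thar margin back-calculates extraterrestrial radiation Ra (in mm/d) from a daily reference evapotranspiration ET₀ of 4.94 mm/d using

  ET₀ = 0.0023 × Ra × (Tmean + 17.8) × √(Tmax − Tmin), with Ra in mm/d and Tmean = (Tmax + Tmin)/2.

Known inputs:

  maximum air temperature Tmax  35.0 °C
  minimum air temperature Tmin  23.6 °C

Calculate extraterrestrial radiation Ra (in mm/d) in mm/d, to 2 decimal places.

13.51 mm/d

Tmean = 29.30 °C; √ΔT = 3.3764
Ra = ET₀ / [0.0023 × (Tmean+17.8) × √ΔT] = 4.94 / (0.0023 × 47.10 × 3.3764) = 13.506 mm/d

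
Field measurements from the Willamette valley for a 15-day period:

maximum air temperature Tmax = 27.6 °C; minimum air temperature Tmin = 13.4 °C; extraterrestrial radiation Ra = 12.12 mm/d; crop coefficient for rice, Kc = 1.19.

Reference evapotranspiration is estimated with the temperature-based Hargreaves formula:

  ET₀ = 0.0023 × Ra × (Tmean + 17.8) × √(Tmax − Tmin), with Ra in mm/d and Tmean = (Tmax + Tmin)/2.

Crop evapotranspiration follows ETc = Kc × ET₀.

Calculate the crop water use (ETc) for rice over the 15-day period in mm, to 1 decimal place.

Tmean = (27.6 + 13.4)/2 = 20.50 °C
ET₀ = 0.0023 × 12.12 × (20.50 + 17.8) × √14.2 = 0.0023 × 12.12 × 38.30 × 3.7683 = 4.0232 mm/d
ETc = Kc × ET₀ = 1.19 × 4.0232 = 4.7876 mm/d
Over 15 days: 4.7876 × 15 = 71.814 mm

71.8 mm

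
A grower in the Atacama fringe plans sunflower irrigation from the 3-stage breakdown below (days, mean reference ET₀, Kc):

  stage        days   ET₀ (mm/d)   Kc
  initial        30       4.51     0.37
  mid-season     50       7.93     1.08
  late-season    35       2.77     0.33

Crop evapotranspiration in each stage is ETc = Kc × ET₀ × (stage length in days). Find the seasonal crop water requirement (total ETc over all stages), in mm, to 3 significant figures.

initial: 0.37 × 4.51 × 30 = 50.06 mm
mid-season: 1.08 × 7.93 × 50 = 428.22 mm
late-season: 0.33 × 2.77 × 35 = 31.99 mm
Seasonal total = 510.27 mm

510 mm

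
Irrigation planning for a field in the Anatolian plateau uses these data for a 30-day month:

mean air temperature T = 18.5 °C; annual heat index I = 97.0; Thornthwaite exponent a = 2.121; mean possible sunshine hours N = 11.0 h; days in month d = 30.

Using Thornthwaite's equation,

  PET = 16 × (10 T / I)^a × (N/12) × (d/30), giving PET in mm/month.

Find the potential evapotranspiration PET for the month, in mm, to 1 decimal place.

57.7 mm

10T/I = 10 × 18.5 / 97.0 = 1.9072
(10T/I)^a = 1.9072^2.121 = 3.9330
Uncorrected PET = 16 × 3.9330 = 62.928 mm
Correction = (N/12)(d/30) = (11.0/12)(30/30) = 0.9167
PET = 62.928 × 0.9167 = 57.686 mm/month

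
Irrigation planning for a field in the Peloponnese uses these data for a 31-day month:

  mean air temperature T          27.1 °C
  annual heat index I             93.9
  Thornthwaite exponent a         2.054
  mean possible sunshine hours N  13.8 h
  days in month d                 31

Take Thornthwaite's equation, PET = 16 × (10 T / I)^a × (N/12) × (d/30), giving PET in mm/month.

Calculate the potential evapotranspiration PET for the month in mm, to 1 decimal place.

10T/I = 10 × 27.1 / 93.9 = 2.8860
(10T/I)^a = 2.8860^2.054 = 8.8196
Uncorrected PET = 16 × 8.8196 = 141.114 mm
Correction = (N/12)(d/30) = (13.8/12)(31/30) = 1.1883
PET = 141.114 × 1.1883 = 167.686 mm/month

167.7 mm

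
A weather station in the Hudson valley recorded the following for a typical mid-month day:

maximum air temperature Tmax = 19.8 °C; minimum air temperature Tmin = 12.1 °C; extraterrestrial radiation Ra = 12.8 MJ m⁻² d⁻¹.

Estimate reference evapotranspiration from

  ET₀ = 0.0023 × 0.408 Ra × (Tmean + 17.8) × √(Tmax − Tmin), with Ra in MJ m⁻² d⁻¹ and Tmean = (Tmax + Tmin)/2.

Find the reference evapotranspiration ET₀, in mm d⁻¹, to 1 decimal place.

Tmean = (19.8 + 12.1)/2 = 15.95 °C
0.408 Ra = 0.408 × 12.8 = 5.2224 mm/d equivalent
ET₀ = 0.0023 × 5.2224 × (15.95 + 17.8) × √7.7 = 0.0023 × 5.2224 × 33.75 × 2.7749 = 1.1249 mm/d

1.1 mm d⁻¹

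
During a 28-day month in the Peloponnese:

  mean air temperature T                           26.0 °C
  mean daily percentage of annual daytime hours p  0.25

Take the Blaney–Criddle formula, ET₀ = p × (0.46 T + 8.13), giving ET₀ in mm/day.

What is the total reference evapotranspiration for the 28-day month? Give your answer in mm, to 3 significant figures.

ET₀ = 0.25 × (0.46 × 26.0 + 8.13) = 0.25 × 20.090 = 5.0225 mm/d
Monthly total = 5.0225 × 28 = 140.630 mm

141 mm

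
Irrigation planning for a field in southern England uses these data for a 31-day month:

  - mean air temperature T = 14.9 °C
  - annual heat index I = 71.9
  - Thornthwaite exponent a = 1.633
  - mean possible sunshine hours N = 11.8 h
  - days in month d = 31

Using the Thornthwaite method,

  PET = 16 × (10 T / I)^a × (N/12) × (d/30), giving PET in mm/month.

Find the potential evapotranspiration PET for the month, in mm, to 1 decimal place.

10T/I = 10 × 14.9 / 71.9 = 2.0723
(10T/I)^a = 2.0723^1.633 = 3.2868
Uncorrected PET = 16 × 3.2868 = 52.589 mm
Correction = (N/12)(d/30) = (11.8/12)(31/30) = 1.0161
PET = 52.589 × 1.0161 = 53.436 mm/month

53.4 mm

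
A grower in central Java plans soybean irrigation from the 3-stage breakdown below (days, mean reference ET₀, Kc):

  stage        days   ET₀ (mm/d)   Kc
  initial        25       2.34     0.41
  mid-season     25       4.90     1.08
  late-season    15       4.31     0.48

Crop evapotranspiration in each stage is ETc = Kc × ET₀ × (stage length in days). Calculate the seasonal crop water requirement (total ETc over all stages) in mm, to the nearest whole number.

initial: 0.41 × 2.34 × 25 = 23.99 mm
mid-season: 1.08 × 4.90 × 25 = 132.30 mm
late-season: 0.48 × 4.31 × 15 = 31.03 mm
Seasonal total = 187.32 mm

187 mm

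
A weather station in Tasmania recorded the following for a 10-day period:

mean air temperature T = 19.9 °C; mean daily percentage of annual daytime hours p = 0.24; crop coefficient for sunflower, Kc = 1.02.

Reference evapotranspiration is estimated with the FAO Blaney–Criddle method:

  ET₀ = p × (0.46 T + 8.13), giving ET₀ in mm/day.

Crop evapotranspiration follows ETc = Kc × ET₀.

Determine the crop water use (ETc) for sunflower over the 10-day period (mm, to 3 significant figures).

42.3 mm

ET₀ = 0.24 × (0.46 × 19.9 + 8.13) = 0.24 × 17.284 = 4.1482 mm/d
ETc = Kc × ET₀ = 1.02 × 4.1482 = 4.2312 mm/d
Over 10 days: 4.2312 × 10 = 42.312 mm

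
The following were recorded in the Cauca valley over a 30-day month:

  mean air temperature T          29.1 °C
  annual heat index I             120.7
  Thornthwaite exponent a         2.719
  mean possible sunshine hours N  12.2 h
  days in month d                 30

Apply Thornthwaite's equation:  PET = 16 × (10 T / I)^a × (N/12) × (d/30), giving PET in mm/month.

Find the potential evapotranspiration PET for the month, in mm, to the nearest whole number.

178 mm

10T/I = 10 × 29.1 / 120.7 = 2.4109
(10T/I)^a = 2.4109^2.719 = 10.9432
Uncorrected PET = 16 × 10.9432 = 175.091 mm
Correction = (N/12)(d/30) = (12.2/12)(30/30) = 1.0167
PET = 175.091 × 1.0167 = 178.015 mm/month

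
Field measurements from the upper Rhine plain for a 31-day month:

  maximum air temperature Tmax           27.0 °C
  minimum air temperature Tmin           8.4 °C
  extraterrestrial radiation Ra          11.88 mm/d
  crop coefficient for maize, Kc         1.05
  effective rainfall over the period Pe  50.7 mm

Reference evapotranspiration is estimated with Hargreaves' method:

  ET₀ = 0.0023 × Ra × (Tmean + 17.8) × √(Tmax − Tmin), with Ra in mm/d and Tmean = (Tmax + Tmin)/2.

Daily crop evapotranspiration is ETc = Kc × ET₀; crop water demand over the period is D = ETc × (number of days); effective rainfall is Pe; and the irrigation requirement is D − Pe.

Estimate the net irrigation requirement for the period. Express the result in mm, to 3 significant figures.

85.5 mm

Tmean = (27.0 + 8.4)/2 = 17.70 °C
ET₀ = 0.0023 × 11.88 × (17.70 + 17.8) × √18.6 = 0.0023 × 11.88 × 35.50 × 4.3128 = 4.1834 mm/d
ETc = Kc × ET₀ = 1.05 × 4.1834 = 4.3926 mm/d
Crop demand D = ETc × 31 d = 4.3926 × 31 = 136.171 mm
D − Pe = 136.171 − 50.7 = 85.471 mm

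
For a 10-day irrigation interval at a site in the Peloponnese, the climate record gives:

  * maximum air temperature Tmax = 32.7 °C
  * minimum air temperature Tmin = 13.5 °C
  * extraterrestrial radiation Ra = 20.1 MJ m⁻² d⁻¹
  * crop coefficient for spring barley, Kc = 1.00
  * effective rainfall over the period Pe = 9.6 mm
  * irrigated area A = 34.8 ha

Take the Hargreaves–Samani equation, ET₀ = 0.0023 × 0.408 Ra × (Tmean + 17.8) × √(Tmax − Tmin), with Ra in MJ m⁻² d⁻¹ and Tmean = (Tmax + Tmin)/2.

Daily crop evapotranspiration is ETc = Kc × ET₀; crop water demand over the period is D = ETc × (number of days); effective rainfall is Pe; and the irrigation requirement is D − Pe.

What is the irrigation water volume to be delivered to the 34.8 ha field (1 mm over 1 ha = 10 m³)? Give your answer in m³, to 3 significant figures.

Tmean = (32.7 + 13.5)/2 = 23.10 °C
0.408 Ra = 0.408 × 20.1 = 8.2008 mm/d equivalent
ET₀ = 0.0023 × 8.2008 × (23.10 + 17.8) × √19.2 = 0.0023 × 8.2008 × 40.90 × 4.3818 = 3.3803 mm/d
ETc = Kc × ET₀ = 1.00 × 3.3803 = 3.3803 mm/d
Crop demand D = ETc × 10 d = 3.3803 × 10 = 33.803 mm
D − Pe = 33.803 − 9.6 = 24.203 mm
Volume = 24.203 mm × 34.8 ha × 10 = 8422.6 m³

8420 m³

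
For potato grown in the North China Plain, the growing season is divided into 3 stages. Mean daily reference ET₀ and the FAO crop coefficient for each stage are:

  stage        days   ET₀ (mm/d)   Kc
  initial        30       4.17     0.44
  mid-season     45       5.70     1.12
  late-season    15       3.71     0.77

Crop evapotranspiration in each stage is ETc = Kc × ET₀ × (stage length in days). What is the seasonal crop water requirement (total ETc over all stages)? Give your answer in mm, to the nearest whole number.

initial: 0.44 × 4.17 × 30 = 55.04 mm
mid-season: 1.12 × 5.70 × 45 = 287.28 mm
late-season: 0.77 × 3.71 × 15 = 42.85 mm
Seasonal total = 385.17 mm

385 mm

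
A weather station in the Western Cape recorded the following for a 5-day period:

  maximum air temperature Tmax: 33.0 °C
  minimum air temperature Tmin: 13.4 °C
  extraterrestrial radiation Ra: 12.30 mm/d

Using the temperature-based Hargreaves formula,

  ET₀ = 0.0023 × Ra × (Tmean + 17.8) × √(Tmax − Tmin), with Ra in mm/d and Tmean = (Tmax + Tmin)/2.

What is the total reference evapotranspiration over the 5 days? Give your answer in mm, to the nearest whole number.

Tmean = (33.0 + 13.4)/2 = 23.20 °C
ET₀ = 0.0023 × 12.30 × (23.20 + 17.8) × √19.6 = 0.0023 × 12.30 × 41.00 × 4.4272 = 5.1351 mm/d
Over 5 days: 5.1351 × 5 = 25.676 mm

26 mm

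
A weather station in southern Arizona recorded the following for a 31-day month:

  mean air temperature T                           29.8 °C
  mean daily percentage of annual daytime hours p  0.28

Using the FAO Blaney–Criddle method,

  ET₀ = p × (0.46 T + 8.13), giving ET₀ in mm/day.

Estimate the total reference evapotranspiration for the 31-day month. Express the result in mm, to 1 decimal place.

189.6 mm

ET₀ = 0.28 × (0.46 × 29.8 + 8.13) = 0.28 × 21.838 = 6.1146 mm/d
Monthly total = 6.1146 × 31 = 189.553 mm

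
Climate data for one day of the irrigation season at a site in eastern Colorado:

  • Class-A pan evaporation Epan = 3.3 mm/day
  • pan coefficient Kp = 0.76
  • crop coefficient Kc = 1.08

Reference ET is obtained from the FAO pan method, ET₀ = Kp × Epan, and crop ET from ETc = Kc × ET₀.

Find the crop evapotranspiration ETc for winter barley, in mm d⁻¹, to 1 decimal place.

2.7 mm d⁻¹

ET₀ = 0.76 × 3.3 = 2.5080 mm/d
ETc = Kc × ET₀ = 1.08 × 2.5080 = 2.7086 mm/d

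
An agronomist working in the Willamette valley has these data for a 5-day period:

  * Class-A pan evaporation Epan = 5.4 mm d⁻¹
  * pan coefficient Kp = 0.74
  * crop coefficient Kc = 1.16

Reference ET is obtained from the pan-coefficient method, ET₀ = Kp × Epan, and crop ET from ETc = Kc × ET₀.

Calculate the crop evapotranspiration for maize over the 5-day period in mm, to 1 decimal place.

ET₀ = 0.74 × 5.4 = 3.9960 mm/d
ETc = Kc × ET₀ = 1.16 × 3.9960 = 4.6354 mm/d
Over 5 days: 4.6354 × 5 = 23.177 mm

23.2 mm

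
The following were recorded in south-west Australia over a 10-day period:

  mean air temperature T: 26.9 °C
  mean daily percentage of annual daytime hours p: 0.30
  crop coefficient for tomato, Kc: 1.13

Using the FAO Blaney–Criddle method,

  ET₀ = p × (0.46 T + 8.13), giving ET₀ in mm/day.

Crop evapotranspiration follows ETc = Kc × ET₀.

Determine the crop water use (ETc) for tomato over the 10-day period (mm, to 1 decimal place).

ET₀ = 0.30 × (0.46 × 26.9 + 8.13) = 0.30 × 20.504 = 6.1512 mm/d
ETc = Kc × ET₀ = 1.13 × 6.1512 = 6.9509 mm/d
Over 10 days: 6.9509 × 10 = 69.509 mm

69.5 mm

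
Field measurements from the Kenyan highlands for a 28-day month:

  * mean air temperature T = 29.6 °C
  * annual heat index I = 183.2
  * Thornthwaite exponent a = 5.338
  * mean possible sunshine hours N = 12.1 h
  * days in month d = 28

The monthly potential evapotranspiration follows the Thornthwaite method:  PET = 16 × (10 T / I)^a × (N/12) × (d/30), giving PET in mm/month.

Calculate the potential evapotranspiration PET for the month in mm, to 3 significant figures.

10T/I = 10 × 29.6 / 183.2 = 1.6157
(10T/I)^a = 1.6157^5.338 = 12.9488
Uncorrected PET = 16 × 12.9488 = 207.181 mm
Correction = (N/12)(d/30) = (12.1/12)(28/30) = 0.9411
PET = 207.181 × 0.9411 = 194.978 mm/month

195 mm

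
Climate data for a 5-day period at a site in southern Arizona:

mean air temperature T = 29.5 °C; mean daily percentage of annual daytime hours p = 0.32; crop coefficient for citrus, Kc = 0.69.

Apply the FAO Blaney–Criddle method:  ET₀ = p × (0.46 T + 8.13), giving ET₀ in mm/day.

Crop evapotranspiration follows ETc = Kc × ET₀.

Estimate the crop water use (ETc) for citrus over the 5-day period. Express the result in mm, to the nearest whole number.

ET₀ = 0.32 × (0.46 × 29.5 + 8.13) = 0.32 × 21.700 = 6.9440 mm/d
ETc = Kc × ET₀ = 0.69 × 6.9440 = 4.7914 mm/d
Over 5 days: 4.7914 × 5 = 23.957 mm

24 mm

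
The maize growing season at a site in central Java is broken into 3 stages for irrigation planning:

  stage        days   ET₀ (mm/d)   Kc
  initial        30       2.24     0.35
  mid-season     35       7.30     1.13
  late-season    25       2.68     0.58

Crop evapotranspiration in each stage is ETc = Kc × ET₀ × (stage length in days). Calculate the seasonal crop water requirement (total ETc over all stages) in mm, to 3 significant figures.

351 mm

initial: 0.35 × 2.24 × 30 = 23.52 mm
mid-season: 1.13 × 7.30 × 35 = 288.72 mm
late-season: 0.58 × 2.68 × 25 = 38.86 mm
Seasonal total = 351.10 mm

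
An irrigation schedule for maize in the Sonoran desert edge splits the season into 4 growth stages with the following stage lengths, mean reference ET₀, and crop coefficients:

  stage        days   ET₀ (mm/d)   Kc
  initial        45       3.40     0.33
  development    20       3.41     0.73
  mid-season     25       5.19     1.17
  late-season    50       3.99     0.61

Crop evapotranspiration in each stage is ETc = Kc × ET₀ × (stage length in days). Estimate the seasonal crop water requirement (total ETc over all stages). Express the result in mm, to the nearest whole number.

374 mm

initial: 0.33 × 3.40 × 45 = 50.49 mm
development: 0.73 × 3.41 × 20 = 49.79 mm
mid-season: 1.17 × 5.19 × 25 = 151.81 mm
late-season: 0.61 × 3.99 × 50 = 121.70 mm
Seasonal total = 373.79 mm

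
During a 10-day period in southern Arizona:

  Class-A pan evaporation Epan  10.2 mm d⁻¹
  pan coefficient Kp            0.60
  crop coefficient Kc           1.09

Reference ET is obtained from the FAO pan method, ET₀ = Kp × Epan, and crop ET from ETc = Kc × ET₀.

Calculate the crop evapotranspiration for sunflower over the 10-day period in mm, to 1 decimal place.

ET₀ = 0.60 × 10.2 = 6.1200 mm/d
ETc = Kc × ET₀ = 1.09 × 6.1200 = 6.6708 mm/d
Over 10 days: 6.6708 × 10 = 66.708 mm

66.7 mm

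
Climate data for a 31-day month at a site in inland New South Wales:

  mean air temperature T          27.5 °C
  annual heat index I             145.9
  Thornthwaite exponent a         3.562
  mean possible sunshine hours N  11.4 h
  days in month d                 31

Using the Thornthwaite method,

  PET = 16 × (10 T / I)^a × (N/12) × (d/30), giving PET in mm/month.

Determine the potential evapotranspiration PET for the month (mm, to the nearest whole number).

150 mm

10T/I = 10 × 27.5 / 145.9 = 1.8849
(10T/I)^a = 1.8849^3.562 = 9.5626
Uncorrected PET = 16 × 9.5626 = 153.002 mm
Correction = (N/12)(d/30) = (11.4/12)(31/30) = 0.9817
PET = 153.002 × 0.9817 = 150.202 mm/month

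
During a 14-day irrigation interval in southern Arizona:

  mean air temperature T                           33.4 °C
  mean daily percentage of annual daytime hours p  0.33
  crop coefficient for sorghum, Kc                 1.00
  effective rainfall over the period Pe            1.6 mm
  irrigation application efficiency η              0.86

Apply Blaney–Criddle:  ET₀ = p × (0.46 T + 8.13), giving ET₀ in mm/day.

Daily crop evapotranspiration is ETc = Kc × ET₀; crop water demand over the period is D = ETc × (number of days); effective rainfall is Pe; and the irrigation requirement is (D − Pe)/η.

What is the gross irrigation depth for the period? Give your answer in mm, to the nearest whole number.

ET₀ = 0.33 × (0.46 × 33.4 + 8.13) = 0.33 × 23.494 = 7.7530 mm/d
ETc = Kc × ET₀ = 1.00 × 7.7530 = 7.7530 mm/d
Crop demand D = ETc × 14 d = 7.7530 × 14 = 108.542 mm
D − Pe = 108.542 − 1.6 = 106.942 mm
Gross irrigation = 106.942 / 0.86 = 124.351 mm

124 mm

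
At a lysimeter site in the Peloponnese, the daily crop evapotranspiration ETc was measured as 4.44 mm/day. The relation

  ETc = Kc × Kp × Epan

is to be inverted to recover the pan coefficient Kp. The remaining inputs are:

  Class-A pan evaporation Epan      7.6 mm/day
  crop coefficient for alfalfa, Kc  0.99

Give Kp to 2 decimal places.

ETc = Kc × Kp × Epan  ⇒  Kp = ETc / (Kc × Epan)
Kp = 4.44 / (0.99 × 7.6) = 4.44 / 7.524 = 0.5901

0.59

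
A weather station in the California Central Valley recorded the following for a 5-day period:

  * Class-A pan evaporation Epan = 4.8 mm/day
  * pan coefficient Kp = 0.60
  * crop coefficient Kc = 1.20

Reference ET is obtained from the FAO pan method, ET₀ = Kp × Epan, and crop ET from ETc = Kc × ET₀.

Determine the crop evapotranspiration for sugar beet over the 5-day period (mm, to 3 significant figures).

17.3 mm

ET₀ = 0.60 × 4.8 = 2.8800 mm/d
ETc = Kc × ET₀ = 1.20 × 2.8800 = 3.4560 mm/d
Over 5 days: 3.4560 × 5 = 17.280 mm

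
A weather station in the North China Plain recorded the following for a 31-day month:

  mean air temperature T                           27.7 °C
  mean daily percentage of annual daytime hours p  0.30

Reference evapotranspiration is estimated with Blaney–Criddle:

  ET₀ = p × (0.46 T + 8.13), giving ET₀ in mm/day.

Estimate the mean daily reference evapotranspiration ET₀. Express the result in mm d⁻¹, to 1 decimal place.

6.3 mm d⁻¹

ET₀ = 0.30 × (0.46 × 27.7 + 8.13) = 0.30 × 20.872 = 6.2616 mm/d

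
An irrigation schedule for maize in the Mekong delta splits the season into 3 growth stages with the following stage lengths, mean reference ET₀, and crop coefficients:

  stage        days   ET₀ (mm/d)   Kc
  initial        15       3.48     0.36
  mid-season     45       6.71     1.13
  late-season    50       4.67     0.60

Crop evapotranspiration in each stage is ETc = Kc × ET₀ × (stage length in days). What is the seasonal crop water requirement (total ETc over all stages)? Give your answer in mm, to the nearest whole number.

500 mm

initial: 0.36 × 3.48 × 15 = 18.79 mm
mid-season: 1.13 × 6.71 × 45 = 341.20 mm
late-season: 0.60 × 4.67 × 50 = 140.10 mm
Seasonal total = 500.09 mm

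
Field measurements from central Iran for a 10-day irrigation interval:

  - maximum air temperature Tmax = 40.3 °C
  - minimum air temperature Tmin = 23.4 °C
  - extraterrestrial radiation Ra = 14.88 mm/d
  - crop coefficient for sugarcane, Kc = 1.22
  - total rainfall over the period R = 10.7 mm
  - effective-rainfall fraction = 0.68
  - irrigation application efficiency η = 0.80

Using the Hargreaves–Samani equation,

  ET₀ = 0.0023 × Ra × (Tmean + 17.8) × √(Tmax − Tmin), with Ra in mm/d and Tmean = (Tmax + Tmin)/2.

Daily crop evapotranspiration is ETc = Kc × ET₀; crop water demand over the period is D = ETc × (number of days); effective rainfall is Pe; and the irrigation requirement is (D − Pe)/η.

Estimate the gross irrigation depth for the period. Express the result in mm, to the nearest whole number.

Tmean = (40.3 + 23.4)/2 = 31.85 °C
ET₀ = 0.0023 × 14.88 × (31.85 + 17.8) × √16.9 = 0.0023 × 14.88 × 49.65 × 4.1110 = 6.9855 mm/d
ETc = Kc × ET₀ = 1.22 × 6.9855 = 8.5223 mm/d
Crop demand D = ETc × 10 d = 8.5223 × 10 = 85.223 mm
Pe = 0.68 × 10.7 = 7.276 mm
D − Pe = 85.223 − 7.276 = 77.947 mm
Gross irrigation = 77.947 / 0.80 = 97.434 mm

97 mm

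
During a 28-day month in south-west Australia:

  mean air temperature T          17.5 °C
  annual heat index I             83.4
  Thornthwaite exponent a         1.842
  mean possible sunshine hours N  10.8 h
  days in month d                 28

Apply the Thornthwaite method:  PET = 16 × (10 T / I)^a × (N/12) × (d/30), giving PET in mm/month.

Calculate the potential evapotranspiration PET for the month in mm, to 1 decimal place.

52.6 mm

10T/I = 10 × 17.5 / 83.4 = 2.0983
(10T/I)^a = 2.0983^1.842 = 3.9163
Uncorrected PET = 16 × 3.9163 = 62.661 mm
Correction = (N/12)(d/30) = (10.8/12)(28/30) = 0.8400
PET = 62.661 × 0.8400 = 52.635 mm/month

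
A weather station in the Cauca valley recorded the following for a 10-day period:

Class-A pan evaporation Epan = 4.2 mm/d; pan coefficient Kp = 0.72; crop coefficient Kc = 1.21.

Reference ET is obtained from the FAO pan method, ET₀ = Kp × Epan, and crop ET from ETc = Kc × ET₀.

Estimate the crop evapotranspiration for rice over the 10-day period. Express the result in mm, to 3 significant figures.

36.6 mm

ET₀ = 0.72 × 4.2 = 3.0240 mm/d
ETc = Kc × ET₀ = 1.21 × 3.0240 = 3.6590 mm/d
Over 10 days: 3.6590 × 10 = 36.590 mm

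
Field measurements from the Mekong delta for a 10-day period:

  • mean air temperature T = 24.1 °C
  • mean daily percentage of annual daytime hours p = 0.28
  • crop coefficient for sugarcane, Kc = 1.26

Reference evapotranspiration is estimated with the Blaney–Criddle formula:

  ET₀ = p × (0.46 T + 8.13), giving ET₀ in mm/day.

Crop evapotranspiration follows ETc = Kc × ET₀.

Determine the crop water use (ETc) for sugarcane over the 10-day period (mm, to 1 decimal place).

67.8 mm

ET₀ = 0.28 × (0.46 × 24.1 + 8.13) = 0.28 × 19.216 = 5.3805 mm/d
ETc = Kc × ET₀ = 1.26 × 5.3805 = 6.7794 mm/d
Over 10 days: 6.7794 × 10 = 67.794 mm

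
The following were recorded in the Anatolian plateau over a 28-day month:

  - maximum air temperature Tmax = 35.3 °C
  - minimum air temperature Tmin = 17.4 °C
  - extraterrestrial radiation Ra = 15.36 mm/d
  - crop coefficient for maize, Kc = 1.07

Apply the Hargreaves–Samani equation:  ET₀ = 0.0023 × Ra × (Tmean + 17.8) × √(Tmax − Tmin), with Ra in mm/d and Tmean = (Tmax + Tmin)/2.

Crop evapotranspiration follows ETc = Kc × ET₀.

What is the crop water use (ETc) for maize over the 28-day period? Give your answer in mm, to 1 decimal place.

197.7 mm

Tmean = (35.3 + 17.4)/2 = 26.35 °C
ET₀ = 0.0023 × 15.36 × (26.35 + 17.8) × √17.9 = 0.0023 × 15.36 × 44.15 × 4.2308 = 6.5989 mm/d
ETc = Kc × ET₀ = 1.07 × 6.5989 = 7.0608 mm/d
Over 28 days: 7.0608 × 28 = 197.702 mm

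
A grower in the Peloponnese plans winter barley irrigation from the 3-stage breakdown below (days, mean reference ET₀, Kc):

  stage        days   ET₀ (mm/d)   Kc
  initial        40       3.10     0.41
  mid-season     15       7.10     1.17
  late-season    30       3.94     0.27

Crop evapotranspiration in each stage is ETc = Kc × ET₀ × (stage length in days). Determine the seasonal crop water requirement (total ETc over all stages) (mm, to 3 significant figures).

initial: 0.41 × 3.10 × 40 = 50.84 mm
mid-season: 1.17 × 7.10 × 15 = 124.61 mm
late-season: 0.27 × 3.94 × 30 = 31.91 mm
Seasonal total = 207.36 mm

207 mm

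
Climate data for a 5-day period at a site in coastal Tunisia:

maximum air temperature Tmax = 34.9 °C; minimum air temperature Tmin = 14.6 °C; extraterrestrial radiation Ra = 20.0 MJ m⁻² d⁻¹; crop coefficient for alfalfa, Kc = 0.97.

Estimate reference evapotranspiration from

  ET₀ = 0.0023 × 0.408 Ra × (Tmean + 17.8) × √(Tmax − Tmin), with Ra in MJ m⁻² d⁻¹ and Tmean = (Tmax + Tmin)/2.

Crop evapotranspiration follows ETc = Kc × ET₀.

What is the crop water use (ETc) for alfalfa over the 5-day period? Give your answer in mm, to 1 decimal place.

17.5 mm

Tmean = (34.9 + 14.6)/2 = 24.75 °C
0.408 Ra = 0.408 × 20.0 = 8.1600 mm/d equivalent
ET₀ = 0.0023 × 8.1600 × (24.75 + 17.8) × √20.3 = 0.0023 × 8.1600 × 42.55 × 4.5056 = 3.5981 mm/d
ETc = Kc × ET₀ = 0.97 × 3.5981 = 3.4902 mm/d
Over 5 days: 3.4902 × 5 = 17.451 mm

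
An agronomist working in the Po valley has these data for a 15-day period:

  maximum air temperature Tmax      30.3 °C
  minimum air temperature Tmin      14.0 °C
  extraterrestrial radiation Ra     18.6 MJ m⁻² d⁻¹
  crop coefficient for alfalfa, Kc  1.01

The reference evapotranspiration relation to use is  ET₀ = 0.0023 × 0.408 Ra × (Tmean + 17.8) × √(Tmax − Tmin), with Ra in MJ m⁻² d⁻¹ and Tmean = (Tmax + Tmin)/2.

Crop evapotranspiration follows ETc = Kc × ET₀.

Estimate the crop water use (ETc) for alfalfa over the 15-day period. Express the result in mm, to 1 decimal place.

Tmean = (30.3 + 14.0)/2 = 22.15 °C
0.408 Ra = 0.408 × 18.6 = 7.5888 mm/d equivalent
ET₀ = 0.0023 × 7.5888 × (22.15 + 17.8) × √16.3 = 0.0023 × 7.5888 × 39.95 × 4.0373 = 2.8152 mm/d
ETc = Kc × ET₀ = 1.01 × 2.8152 = 2.8434 mm/d
Over 15 days: 2.8434 × 15 = 42.651 mm

42.7 mm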